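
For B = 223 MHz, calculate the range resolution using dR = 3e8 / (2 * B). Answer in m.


dR = 3e8 / (2 * 223000000.0) = 0.67 m

0.67 m


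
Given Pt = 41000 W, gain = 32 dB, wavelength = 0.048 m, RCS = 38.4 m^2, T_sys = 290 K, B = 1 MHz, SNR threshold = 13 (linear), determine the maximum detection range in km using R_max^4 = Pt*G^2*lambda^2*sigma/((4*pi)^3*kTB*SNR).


G_lin = 10^(32/10) = 1584.893192
R^4 = 41000 * 1584.893192^2 * 0.048^2 * 38.4 / ((4*pi)^3 * 1.38e-23 * 290 * 1000000.0 * 13)
R^4 = 8.82567e19 m^4
R_max = (8.82567e19)^(1/4) = 96925.2 m = 96.9 km

96.9 km


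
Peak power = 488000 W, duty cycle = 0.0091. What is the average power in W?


P_avg = 488000 * 0.0091 = 4440.8 W

4440.8 W


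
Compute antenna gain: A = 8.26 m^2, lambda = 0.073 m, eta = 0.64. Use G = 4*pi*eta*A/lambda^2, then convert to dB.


G_linear = 4*pi*0.64*8.26/0.073^2 = 12465.92
G_dB = 10*log10(12465.92) = 41.0 dB

41.0 dB


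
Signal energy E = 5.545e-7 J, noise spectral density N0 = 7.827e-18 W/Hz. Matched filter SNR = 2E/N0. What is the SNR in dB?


SNR_lin = 2 * 5.545e-7 / 7.827e-18 = 1.417e11
SNR_dB = 10*log10(1.417e11) = 111.5 dB

111.5 dB


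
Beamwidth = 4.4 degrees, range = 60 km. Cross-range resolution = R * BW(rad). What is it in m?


BW_rad = 0.076794487
CR = 60000 * 0.076794487 = 4607.7 m

4607.7 m


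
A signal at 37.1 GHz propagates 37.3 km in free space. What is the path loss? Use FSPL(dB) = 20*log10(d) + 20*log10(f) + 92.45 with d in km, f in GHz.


20*log10(37.3) = 31.43
20*log10(37.1) = 31.39
FSPL = 155.3 dB

155.3 dB


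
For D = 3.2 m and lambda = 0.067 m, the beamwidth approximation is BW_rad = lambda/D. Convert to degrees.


BW_rad = 0.067 / 3.2 = 0.020938
BW_deg = 1.2 degrees

1.2 degrees


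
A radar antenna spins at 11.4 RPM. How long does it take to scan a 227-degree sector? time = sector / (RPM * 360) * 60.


t = 227 / (11.4 * 360) * 60 = 3.32 s

3.32 s


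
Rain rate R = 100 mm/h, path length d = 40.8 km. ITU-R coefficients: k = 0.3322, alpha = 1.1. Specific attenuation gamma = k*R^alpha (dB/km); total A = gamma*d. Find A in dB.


gamma = 0.3322 * 100^1.1 = 52.650152 dB/km
A = 52.650152 * 40.8 = 2148.13 dB

2148.13 dB


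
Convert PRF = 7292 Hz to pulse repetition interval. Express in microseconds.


PRI = 1/7292 = 0.0001371366 s = 137.1 us

137.1 us


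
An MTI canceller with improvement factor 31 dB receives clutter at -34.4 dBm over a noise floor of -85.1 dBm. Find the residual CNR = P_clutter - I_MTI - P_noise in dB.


CNR = -34.4 - 31 - (-85.1) = 19.7 dB

19.7 dB


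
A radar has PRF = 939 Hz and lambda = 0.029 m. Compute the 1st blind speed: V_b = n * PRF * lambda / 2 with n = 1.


V_blind = 1 * 939 * 0.029 / 2 = 13.6 m/s

13.6 m/s


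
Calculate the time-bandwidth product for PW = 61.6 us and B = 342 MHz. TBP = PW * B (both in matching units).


TBP = 61.6 * 342 = 21067.2

21067.2


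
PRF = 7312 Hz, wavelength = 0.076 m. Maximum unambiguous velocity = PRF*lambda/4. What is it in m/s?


V_ua = 7312 * 0.076 / 4 = 138.9 m/s

138.9 m/s


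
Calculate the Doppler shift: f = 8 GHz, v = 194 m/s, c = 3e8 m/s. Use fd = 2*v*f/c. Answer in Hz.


fd = 2 * 194 * 8000000000.0 / 3e8 = 10346.7 Hz

10346.7 Hz


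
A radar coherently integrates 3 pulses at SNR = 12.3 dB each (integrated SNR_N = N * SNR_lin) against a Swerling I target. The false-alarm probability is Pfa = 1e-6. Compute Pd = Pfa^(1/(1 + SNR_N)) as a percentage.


SNR_lin = 10^(12.3/10) = 16.98244
SNR_N = 3 * 16.98244 = 50.94732
1/(1 + SNR_N) = 1/51.94732 = 0.0192503
Pd = (1e-6)^0.0192503 = 0.76648
Pd = 76.6%

76.6%


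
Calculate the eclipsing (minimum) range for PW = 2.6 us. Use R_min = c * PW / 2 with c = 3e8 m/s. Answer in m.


R_min = 3e8 * 2.6e-6 / 2 = 390.0 m

390.0 m


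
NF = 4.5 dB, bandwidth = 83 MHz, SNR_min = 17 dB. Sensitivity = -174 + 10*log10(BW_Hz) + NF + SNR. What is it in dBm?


10*log10(83000000.0) = 79.19
S = -174 + 79.19 + 4.5 + 17 = -73.3 dBm

-73.3 dBm


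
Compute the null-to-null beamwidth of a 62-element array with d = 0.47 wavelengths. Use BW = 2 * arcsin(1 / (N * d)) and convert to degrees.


1/(N*d) = 1/(62*0.47) = 0.034317
BW = 2*arcsin(0.034317) = 3.9 degrees

3.9 degrees


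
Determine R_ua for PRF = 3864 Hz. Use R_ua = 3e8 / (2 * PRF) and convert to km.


R_ua = 3e8 / (2 * 3864) = 38819.9 m = 38.8 km

38.8 km


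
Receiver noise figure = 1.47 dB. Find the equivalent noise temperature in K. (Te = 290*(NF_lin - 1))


NF_lin = 10^(1.47/10) = 1.402814
Te = 290 * (1.402814 - 1) = 116.8 K

116.8 K


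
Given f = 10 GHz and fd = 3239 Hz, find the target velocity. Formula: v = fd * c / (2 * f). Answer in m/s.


v = 3239 * 3e8 / (2 * 10000000000.0) = 48.6 m/s

48.6 m/s


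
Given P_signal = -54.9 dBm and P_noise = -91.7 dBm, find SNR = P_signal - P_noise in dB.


SNR = -54.9 - (-91.7) = 36.8 dB

36.8 dB


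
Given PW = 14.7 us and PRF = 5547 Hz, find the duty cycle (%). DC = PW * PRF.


DC = 14.7e-6 * 5547 * 100 = 8.15%

8.15%


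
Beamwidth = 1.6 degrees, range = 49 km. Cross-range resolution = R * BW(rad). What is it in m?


BW_rad = 0.027925268
CR = 49000 * 0.027925268 = 1368.3 m

1368.3 m


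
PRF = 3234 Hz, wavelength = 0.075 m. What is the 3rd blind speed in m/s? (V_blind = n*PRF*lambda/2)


V_blind = 3 * 3234 * 0.075 / 2 = 363.8 m/s

363.8 m/s


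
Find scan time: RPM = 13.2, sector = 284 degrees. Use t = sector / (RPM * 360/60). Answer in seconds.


t = 284 / (13.2 * 360) * 60 = 3.59 s

3.59 s


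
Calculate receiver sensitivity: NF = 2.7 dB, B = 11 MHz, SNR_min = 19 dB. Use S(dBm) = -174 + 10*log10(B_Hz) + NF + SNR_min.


10*log10(11000000.0) = 70.41
S = -174 + 70.41 + 2.7 + 19 = -81.9 dBm

-81.9 dBm


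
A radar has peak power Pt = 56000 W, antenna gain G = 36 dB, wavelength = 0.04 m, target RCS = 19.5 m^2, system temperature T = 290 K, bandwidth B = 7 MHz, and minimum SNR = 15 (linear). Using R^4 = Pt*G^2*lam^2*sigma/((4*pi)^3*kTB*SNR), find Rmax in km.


G_lin = 10^(36/10) = 3981.071706
R^4 = 56000 * 3981.071706^2 * 0.04^2 * 19.5 / ((4*pi)^3 * 1.38e-23 * 290 * 7000000.0 * 15)
R^4 = 3.32083e19 m^4
R_max = (3.32083e19)^(1/4) = 75912.2 m = 75.9 km

75.9 km


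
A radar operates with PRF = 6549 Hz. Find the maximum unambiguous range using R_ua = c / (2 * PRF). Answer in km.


R_ua = 3e8 / (2 * 6549) = 22904.3 m = 22.9 km

22.9 km


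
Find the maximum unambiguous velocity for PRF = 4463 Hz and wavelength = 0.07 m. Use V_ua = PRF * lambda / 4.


V_ua = 4463 * 0.07 / 4 = 78.1 m/s

78.1 m/s


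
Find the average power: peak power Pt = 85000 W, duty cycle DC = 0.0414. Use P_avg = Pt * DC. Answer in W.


P_avg = 85000 * 0.0414 = 3519.0 W

3519.0 W


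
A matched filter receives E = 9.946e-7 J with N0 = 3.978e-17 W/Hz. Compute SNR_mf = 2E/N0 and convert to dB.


SNR_lin = 2 * 9.946e-7 / 3.978e-17 = 5.001e10
SNR_dB = 10*log10(5.001e10) = 107.0 dB

107.0 dB


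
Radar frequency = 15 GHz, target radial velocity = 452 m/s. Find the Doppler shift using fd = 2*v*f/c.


fd = 2 * 452 * 15000000000.0 / 3e8 = 45200.0 Hz

45200.0 Hz


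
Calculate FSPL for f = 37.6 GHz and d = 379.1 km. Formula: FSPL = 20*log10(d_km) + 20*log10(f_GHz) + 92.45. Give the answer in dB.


20*log10(379.1) = 51.58
20*log10(37.6) = 31.5
FSPL = 175.5 dB

175.5 dB


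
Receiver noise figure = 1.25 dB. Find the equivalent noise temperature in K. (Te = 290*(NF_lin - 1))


NF_lin = 10^(1.25/10) = 1.333521
Te = 290 * (1.333521 - 1) = 96.7 K

96.7 K


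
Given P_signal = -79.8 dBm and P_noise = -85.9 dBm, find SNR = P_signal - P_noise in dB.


SNR = -79.8 - (-85.9) = 6.1 dB

6.1 dB


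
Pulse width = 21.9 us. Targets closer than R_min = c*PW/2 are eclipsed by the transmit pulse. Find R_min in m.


R_min = 3e8 * 21.9e-6 / 2 = 3285.0 m

3285.0 m


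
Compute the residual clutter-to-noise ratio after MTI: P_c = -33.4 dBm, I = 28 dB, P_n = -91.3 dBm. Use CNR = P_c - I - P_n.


CNR = -33.4 - 28 - (-91.3) = 29.9 dB

29.9 dB


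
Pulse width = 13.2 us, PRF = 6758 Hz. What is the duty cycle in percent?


DC = 13.2e-6 * 6758 * 100 = 8.92%

8.92%


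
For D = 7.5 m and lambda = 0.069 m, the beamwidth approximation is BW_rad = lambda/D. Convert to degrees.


BW_rad = 0.069 / 7.5 = 0.0092
BW_deg = 0.53 degrees

0.53 degrees


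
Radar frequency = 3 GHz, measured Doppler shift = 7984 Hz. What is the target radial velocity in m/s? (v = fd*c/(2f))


v = 7984 * 3e8 / (2 * 3000000000.0) = 399.2 m/s

399.2 m/s


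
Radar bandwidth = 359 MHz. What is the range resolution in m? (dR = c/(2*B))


dR = 3e8 / (2 * 359000000.0) = 0.42 m

0.42 m


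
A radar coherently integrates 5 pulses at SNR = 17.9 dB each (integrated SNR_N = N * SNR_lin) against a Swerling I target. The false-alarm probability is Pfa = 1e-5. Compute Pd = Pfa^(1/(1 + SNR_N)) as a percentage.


SNR_lin = 10^(17.9/10) = 61.6595
SNR_N = 5 * 61.6595 = 308.2975
1/(1 + SNR_N) = 1/309.2975 = 0.0032331
Pd = (1e-5)^0.0032331 = 0.96346
Pd = 96.3%

96.3%


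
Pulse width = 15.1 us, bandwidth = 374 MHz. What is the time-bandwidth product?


TBP = 15.1 * 374 = 5647.4

5647.4


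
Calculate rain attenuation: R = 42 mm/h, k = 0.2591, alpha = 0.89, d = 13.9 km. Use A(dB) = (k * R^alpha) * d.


gamma = 0.2591 * 42^0.89 = 7.21372 dB/km
A = 7.21372 * 13.9 = 100.27 dB

100.27 dB


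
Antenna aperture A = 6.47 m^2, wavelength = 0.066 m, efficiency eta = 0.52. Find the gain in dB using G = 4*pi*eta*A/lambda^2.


G_linear = 4*pi*0.52*6.47/0.066^2 = 9705.76
G_dB = 10*log10(9705.76) = 39.9 dB

39.9 dB


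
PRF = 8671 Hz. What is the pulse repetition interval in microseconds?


PRI = 1/8671 = 0.000115327 s = 115.3 us

115.3 us


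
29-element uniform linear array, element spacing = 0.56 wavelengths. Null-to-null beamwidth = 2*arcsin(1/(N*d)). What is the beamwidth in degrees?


1/(N*d) = 1/(29*0.56) = 0.061576
BW = 2*arcsin(0.061576) = 7.1 degrees

7.1 degrees


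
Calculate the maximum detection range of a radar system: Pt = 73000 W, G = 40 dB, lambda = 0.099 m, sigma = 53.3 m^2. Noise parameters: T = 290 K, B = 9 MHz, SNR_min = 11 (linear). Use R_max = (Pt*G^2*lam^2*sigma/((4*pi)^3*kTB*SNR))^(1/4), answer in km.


G_lin = 10^(40/10) = 10000.0
R^4 = 73000 * 10000.0^2 * 0.099^2 * 53.3 / ((4*pi)^3 * 1.38e-23 * 290 * 9000000.0 * 11)
R^4 = 4.85041e21 m^4
R_max = (4.85041e21)^(1/4) = 263903.2 m = 263.9 km

263.9 km


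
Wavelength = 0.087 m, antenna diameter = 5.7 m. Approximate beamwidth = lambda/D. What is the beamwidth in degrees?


BW_rad = 0.087 / 5.7 = 0.015263
BW_deg = 0.87 degrees

0.87 degrees


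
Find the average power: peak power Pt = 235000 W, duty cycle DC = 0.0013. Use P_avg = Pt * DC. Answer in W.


P_avg = 235000 * 0.0013 = 305.5 W

305.5 W


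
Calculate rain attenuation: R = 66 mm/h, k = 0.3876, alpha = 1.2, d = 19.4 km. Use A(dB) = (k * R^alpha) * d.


gamma = 0.3876 * 66^1.2 = 59.133896 dB/km
A = 59.133896 * 19.4 = 1147.2 dB

1147.2 dB


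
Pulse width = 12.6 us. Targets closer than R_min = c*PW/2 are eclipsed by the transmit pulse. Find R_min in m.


R_min = 3e8 * 12.6e-6 / 2 = 1890.0 m

1890.0 m


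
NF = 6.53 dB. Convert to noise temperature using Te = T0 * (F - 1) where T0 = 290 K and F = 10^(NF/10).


NF_lin = 10^(6.53/10) = 4.497799
Te = 290 * (4.497799 - 1) = 1014.4 K

1014.4 K


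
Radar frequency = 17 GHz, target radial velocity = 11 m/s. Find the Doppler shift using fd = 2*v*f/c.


fd = 2 * 11 * 17000000000.0 / 3e8 = 1246.7 Hz

1246.7 Hz


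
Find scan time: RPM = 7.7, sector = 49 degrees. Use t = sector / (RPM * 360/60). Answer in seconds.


t = 49 / (7.7 * 360) * 60 = 1.06 s

1.06 s


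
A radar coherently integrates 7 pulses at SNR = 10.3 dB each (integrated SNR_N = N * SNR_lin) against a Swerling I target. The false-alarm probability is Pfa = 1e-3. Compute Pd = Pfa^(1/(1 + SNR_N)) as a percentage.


SNR_lin = 10^(10.3/10) = 10.71519
SNR_N = 7 * 10.71519 = 75.00633
1/(1 + SNR_N) = 1/76.00633 = 0.0131568
Pd = (1e-3)^0.0131568 = 0.91312
Pd = 91.3%

91.3%


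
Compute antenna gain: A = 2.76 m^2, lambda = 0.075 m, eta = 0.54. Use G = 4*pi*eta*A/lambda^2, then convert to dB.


G_linear = 4*pi*0.54*2.76/0.075^2 = 3329.59
G_dB = 10*log10(3329.59) = 35.2 dB

35.2 dB


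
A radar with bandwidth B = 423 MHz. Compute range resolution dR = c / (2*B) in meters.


dR = 3e8 / (2 * 423000000.0) = 0.35 m

0.35 m


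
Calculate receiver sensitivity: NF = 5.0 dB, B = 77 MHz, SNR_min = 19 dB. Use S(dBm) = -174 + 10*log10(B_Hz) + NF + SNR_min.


10*log10(77000000.0) = 78.86
S = -174 + 78.86 + 5.0 + 19 = -71.1 dBm

-71.1 dBm


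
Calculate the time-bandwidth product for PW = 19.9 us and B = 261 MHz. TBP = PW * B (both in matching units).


TBP = 19.9 * 261 = 5193.9

5193.9


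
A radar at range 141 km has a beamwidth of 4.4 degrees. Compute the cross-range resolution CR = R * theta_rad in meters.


BW_rad = 0.076794487
CR = 141000 * 0.076794487 = 10828.0 m

10828.0 m


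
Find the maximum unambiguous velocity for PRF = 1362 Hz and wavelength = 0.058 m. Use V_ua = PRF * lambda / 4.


V_ua = 1362 * 0.058 / 4 = 19.7 m/s

19.7 m/s


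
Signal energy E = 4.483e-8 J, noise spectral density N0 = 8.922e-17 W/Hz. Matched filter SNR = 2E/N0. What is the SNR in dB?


SNR_lin = 2 * 4.483e-8 / 8.922e-17 = 1.005e9
SNR_dB = 10*log10(1.005e9) = 90.0 dB

90.0 dB


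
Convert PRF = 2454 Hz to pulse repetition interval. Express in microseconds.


PRI = 1/2454 = 0.000407498 s = 407.5 us

407.5 us


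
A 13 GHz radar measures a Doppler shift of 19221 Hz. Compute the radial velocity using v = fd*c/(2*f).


v = 19221 * 3e8 / (2 * 13000000000.0) = 221.8 m/s

221.8 m/s


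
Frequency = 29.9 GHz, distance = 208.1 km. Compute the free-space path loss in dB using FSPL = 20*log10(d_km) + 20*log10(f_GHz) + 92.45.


20*log10(208.1) = 46.37
20*log10(29.9) = 29.51
FSPL = 168.3 dB

168.3 dB


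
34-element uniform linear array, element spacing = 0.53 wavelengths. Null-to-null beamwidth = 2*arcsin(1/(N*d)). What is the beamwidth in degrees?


1/(N*d) = 1/(34*0.53) = 0.055494
BW = 2*arcsin(0.055494) = 6.4 degrees

6.4 degrees


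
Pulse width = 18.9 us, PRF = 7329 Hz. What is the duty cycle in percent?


DC = 18.9e-6 * 7329 * 100 = 13.85%

13.85%


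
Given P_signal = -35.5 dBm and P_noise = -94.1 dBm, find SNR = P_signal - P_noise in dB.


SNR = -35.5 - (-94.1) = 58.6 dB

58.6 dB


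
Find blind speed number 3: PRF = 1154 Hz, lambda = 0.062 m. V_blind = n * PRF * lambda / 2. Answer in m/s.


V_blind = 3 * 1154 * 0.062 / 2 = 107.3 m/s

107.3 m/s


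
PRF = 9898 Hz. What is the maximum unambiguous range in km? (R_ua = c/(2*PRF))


R_ua = 3e8 / (2 * 9898) = 15154.6 m = 15.2 km

15.2 km


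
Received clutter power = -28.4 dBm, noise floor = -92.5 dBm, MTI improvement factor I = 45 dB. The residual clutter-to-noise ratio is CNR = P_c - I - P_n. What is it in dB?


CNR = -28.4 - 45 - (-92.5) = 19.1 dB

19.1 dB


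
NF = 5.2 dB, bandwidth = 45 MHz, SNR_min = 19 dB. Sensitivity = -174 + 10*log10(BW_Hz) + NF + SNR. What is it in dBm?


10*log10(45000000.0) = 76.53
S = -174 + 76.53 + 5.2 + 19 = -73.3 dBm

-73.3 dBm


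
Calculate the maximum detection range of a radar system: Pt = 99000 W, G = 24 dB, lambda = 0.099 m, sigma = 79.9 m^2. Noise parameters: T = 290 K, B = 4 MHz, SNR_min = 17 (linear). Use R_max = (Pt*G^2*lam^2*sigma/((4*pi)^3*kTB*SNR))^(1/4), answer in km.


G_lin = 10^(24/10) = 251.188643
R^4 = 99000 * 251.188643^2 * 0.099^2 * 79.9 / ((4*pi)^3 * 1.38e-23 * 290 * 4000000.0 * 17)
R^4 = 9.05809e18 m^4
R_max = (9.05809e18)^(1/4) = 54860.4 m = 54.9 km

54.9 km


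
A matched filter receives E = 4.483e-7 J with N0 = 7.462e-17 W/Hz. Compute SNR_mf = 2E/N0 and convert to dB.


SNR_lin = 2 * 4.483e-7 / 7.462e-17 = 1.202e10
SNR_dB = 10*log10(1.202e10) = 100.8 dB

100.8 dB


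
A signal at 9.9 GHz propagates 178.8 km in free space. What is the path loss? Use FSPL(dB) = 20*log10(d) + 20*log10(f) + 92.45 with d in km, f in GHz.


20*log10(178.8) = 45.05
20*log10(9.9) = 19.91
FSPL = 157.4 dB

157.4 dB


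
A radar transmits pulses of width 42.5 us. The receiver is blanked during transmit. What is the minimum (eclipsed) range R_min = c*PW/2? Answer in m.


R_min = 3e8 * 42.5e-6 / 2 = 6375.0 m

6375.0 m


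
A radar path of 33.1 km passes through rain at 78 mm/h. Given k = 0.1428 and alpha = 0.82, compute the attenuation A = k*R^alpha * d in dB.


gamma = 0.1428 * 78^0.82 = 5.084471 dB/km
A = 5.084471 * 33.1 = 168.3 dB

168.3 dB


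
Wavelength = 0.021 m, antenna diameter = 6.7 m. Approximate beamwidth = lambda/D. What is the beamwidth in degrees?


BW_rad = 0.021 / 6.7 = 0.003134
BW_deg = 0.18 degrees

0.18 degrees


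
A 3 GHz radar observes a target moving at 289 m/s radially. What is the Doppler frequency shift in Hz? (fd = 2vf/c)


fd = 2 * 289 * 3000000000.0 / 3e8 = 5780.0 Hz

5780.0 Hz


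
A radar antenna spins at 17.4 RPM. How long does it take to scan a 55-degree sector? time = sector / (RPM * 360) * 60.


t = 55 / (17.4 * 360) * 60 = 0.53 s

0.53 s


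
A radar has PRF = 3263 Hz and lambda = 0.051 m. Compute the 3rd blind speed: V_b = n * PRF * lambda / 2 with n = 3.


V_blind = 3 * 3263 * 0.051 / 2 = 249.6 m/s

249.6 m/s


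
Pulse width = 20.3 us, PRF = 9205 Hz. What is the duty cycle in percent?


DC = 20.3e-6 * 9205 * 100 = 18.69%

18.69%


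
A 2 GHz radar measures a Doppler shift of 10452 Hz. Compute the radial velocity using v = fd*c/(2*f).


v = 10452 * 3e8 / (2 * 2000000000.0) = 783.9 m/s

783.9 m/s


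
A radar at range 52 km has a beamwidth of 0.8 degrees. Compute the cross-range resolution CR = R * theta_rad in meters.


BW_rad = 0.013962634
CR = 52000 * 0.013962634 = 726.1 m

726.1 m


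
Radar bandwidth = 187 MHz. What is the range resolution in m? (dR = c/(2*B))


dR = 3e8 / (2 * 187000000.0) = 0.8 m

0.8 m


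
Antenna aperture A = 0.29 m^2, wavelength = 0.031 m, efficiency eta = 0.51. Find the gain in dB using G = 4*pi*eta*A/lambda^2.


G_linear = 4*pi*0.51*0.29/0.031^2 = 1933.99
G_dB = 10*log10(1933.99) = 32.9 dB

32.9 dB


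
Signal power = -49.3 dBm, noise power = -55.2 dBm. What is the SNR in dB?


SNR = -49.3 - (-55.2) = 5.9 dB

5.9 dB


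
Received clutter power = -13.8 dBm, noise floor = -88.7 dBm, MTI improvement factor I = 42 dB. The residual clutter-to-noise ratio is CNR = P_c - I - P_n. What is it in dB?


CNR = -13.8 - 42 - (-88.7) = 32.9 dB

32.9 dB


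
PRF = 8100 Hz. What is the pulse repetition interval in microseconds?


PRI = 1/8100 = 0.0001234568 s = 123.5 us

123.5 us


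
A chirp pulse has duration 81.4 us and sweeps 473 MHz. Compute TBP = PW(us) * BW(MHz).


TBP = 81.4 * 473 = 38502.2

38502.2


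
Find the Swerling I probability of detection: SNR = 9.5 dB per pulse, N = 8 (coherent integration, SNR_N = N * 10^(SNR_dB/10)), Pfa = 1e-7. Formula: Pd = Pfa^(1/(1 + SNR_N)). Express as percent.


SNR_lin = 10^(9.5/10) = 8.91251
SNR_N = 8 * 8.91251 = 71.30008
1/(1 + SNR_N) = 1/72.30008 = 0.0138312
Pd = (1e-7)^0.0138312 = 0.80017
Pd = 80.0%

80.0%


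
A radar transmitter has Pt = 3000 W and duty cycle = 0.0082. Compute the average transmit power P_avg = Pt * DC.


P_avg = 3000 * 0.0082 = 24.6 W

24.6 W


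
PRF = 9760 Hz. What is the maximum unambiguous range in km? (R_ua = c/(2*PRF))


R_ua = 3e8 / (2 * 9760) = 15368.9 m = 15.4 km

15.4 km


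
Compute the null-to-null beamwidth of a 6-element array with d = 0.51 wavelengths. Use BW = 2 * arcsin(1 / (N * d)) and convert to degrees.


1/(N*d) = 1/(6*0.51) = 0.326797
BW = 2*arcsin(0.326797) = 38.1 degrees

38.1 degrees


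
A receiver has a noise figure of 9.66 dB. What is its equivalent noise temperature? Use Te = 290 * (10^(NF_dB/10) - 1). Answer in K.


NF_lin = 10^(9.66/10) = 9.246982
Te = 290 * (9.246982 - 1) = 2391.6 K

2391.6 K


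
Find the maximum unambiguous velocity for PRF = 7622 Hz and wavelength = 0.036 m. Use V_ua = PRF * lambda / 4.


V_ua = 7622 * 0.036 / 4 = 68.6 m/s

68.6 m/s


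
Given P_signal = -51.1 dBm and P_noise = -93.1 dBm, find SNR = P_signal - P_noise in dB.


SNR = -51.1 - (-93.1) = 42.0 dB

42.0 dB


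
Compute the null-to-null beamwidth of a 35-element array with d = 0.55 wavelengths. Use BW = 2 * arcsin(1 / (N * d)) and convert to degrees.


1/(N*d) = 1/(35*0.55) = 0.051948
BW = 2*arcsin(0.051948) = 6.0 degrees

6.0 degrees


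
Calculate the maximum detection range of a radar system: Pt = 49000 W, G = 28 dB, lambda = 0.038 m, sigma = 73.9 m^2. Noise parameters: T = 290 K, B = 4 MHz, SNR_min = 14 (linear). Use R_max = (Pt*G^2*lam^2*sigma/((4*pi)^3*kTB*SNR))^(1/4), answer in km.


G_lin = 10^(28/10) = 630.957344
R^4 = 49000 * 630.957344^2 * 0.038^2 * 73.9 / ((4*pi)^3 * 1.38e-23 * 290 * 4000000.0 * 14)
R^4 = 4.68072e18 m^4
R_max = (4.68072e18)^(1/4) = 46513.4 m = 46.5 km

46.5 km


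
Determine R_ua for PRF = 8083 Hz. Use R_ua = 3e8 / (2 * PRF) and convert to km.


R_ua = 3e8 / (2 * 8083) = 18557.5 m = 18.6 km

18.6 km


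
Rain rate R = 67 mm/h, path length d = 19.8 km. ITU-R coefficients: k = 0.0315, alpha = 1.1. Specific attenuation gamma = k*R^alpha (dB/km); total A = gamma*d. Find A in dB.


gamma = 0.0315 * 67^1.1 = 3.213608 dB/km
A = 3.213608 * 19.8 = 63.63 dB

63.63 dB


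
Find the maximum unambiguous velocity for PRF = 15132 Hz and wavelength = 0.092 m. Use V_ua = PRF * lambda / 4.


V_ua = 15132 * 0.092 / 4 = 348.0 m/s

348.0 m/s


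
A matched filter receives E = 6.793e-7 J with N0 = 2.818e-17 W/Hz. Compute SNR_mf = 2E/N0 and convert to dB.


SNR_lin = 2 * 6.793e-7 / 2.818e-17 = 4.821e10
SNR_dB = 10*log10(4.821e10) = 106.8 dB

106.8 dB


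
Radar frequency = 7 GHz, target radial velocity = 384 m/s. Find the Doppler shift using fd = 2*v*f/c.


fd = 2 * 384 * 7000000000.0 / 3e8 = 17920.0 Hz

17920.0 Hz


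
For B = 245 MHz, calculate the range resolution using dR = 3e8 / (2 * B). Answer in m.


dR = 3e8 / (2 * 245000000.0) = 0.61 m

0.61 m


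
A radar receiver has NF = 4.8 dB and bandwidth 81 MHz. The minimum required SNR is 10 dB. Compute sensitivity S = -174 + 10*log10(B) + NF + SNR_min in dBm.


10*log10(81000000.0) = 79.08
S = -174 + 79.08 + 4.8 + 10 = -80.1 dBm

-80.1 dBm


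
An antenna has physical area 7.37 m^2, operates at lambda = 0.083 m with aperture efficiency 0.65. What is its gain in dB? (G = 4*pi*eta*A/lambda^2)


G_linear = 4*pi*0.65*7.37/0.083^2 = 8738.45
G_dB = 10*log10(8738.45) = 39.4 dB

39.4 dB


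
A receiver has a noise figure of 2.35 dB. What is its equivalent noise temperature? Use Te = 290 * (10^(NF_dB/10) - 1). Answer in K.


NF_lin = 10^(2.35/10) = 1.717908
Te = 290 * (1.717908 - 1) = 208.2 K

208.2 K


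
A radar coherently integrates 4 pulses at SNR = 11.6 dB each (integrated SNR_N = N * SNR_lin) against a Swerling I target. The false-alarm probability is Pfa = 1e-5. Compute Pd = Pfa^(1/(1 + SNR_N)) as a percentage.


SNR_lin = 10^(11.6/10) = 14.4544
SNR_N = 4 * 14.4544 = 57.8176
1/(1 + SNR_N) = 1/58.8176 = 0.0170017
Pd = (1e-5)^0.0170017 = 0.82223
Pd = 82.2%

82.2%


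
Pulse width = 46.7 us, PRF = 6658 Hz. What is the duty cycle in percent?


DC = 46.7e-6 * 6658 * 100 = 31.09%

31.09%


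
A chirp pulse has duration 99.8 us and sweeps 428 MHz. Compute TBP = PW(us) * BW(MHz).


TBP = 99.8 * 428 = 42714.4

42714.4


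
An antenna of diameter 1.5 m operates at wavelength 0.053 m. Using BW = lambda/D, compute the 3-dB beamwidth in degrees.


BW_rad = 0.053 / 1.5 = 0.035333
BW_deg = 2.02 degrees

2.02 degrees


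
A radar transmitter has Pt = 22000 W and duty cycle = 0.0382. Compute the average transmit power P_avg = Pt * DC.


P_avg = 22000 * 0.0382 = 840.4 W

840.4 W


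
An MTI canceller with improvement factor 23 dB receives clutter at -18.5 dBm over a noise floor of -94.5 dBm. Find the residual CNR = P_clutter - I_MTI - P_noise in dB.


CNR = -18.5 - 23 - (-94.5) = 53.0 dB

53.0 dB


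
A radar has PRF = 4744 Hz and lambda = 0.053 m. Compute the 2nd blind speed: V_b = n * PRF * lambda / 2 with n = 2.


V_blind = 2 * 4744 * 0.053 / 2 = 251.4 m/s

251.4 m/s


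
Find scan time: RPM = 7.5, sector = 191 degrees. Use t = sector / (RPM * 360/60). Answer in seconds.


t = 191 / (7.5 * 360) * 60 = 4.24 s

4.24 s


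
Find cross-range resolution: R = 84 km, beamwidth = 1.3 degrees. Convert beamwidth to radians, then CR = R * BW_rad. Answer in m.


BW_rad = 0.02268928
CR = 84000 * 0.02268928 = 1905.9 m

1905.9 m


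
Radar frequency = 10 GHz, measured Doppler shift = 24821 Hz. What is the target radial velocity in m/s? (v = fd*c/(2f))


v = 24821 * 3e8 / (2 * 10000000000.0) = 372.3 m/s

372.3 m/s


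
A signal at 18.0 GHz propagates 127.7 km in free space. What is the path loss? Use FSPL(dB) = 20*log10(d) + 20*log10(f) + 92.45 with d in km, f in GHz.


20*log10(127.7) = 42.12
20*log10(18.0) = 25.11
FSPL = 159.7 dB

159.7 dB


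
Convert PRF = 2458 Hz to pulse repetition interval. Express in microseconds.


PRI = 1/2458 = 0.0004068348 s = 406.8 us

406.8 us


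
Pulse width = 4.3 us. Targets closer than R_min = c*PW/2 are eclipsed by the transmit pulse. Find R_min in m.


R_min = 3e8 * 4.3e-6 / 2 = 645.0 m

645.0 m


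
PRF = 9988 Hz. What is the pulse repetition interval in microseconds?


PRI = 1/9988 = 0.0001001201 s = 100.1 us

100.1 us


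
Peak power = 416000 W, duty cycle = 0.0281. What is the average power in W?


P_avg = 416000 * 0.0281 = 11689.6 W

11689.6 W


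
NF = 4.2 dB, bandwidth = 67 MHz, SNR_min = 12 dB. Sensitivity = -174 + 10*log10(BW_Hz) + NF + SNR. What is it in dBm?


10*log10(67000000.0) = 78.26
S = -174 + 78.26 + 4.2 + 12 = -79.5 dBm

-79.5 dBm


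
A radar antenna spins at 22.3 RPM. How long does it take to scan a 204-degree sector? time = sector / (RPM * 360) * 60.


t = 204 / (22.3 * 360) * 60 = 1.52 s

1.52 s


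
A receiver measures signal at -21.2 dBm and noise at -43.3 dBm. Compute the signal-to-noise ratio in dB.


SNR = -21.2 - (-43.3) = 22.1 dB

22.1 dB


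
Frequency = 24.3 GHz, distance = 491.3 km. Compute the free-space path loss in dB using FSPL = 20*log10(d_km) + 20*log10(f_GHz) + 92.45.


20*log10(491.3) = 53.83
20*log10(24.3) = 27.71
FSPL = 174.0 dB

174.0 dB


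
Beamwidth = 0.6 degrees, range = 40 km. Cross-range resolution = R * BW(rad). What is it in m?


BW_rad = 0.010471976
CR = 40000 * 0.010471976 = 418.9 m

418.9 m


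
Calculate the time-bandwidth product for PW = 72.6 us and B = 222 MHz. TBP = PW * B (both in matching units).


TBP = 72.6 * 222 = 16117.2

16117.2


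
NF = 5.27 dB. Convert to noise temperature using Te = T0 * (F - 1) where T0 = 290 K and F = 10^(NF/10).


NF_lin = 10^(5.27/10) = 3.365116
Te = 290 * (3.365116 - 1) = 685.9 K

685.9 K


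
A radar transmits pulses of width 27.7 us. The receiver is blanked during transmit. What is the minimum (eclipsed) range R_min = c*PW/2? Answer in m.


R_min = 3e8 * 27.7e-6 / 2 = 4155.0 m

4155.0 m


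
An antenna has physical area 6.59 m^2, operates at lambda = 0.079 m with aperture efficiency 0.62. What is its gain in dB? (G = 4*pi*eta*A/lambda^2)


G_linear = 4*pi*0.62*6.59/0.079^2 = 8226.83
G_dB = 10*log10(8226.83) = 39.2 dB

39.2 dB


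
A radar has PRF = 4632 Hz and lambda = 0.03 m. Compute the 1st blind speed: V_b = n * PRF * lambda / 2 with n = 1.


V_blind = 1 * 4632 * 0.03 / 2 = 69.5 m/s

69.5 m/s


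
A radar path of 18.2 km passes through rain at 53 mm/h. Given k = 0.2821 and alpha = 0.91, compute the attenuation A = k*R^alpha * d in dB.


gamma = 0.2821 * 53^0.91 = 10.459095 dB/km
A = 10.459095 * 18.2 = 190.36 dB

190.36 dB


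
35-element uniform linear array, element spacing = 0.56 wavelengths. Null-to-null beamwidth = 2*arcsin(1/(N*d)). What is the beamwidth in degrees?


1/(N*d) = 1/(35*0.56) = 0.05102
BW = 2*arcsin(0.05102) = 5.8 degrees

5.8 degrees


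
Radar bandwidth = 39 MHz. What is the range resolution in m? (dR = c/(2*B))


dR = 3e8 / (2 * 39000000.0) = 3.85 m

3.85 m


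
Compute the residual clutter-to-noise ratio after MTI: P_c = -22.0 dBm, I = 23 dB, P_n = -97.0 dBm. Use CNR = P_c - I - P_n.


CNR = -22.0 - 23 - (-97.0) = 52.0 dB

52.0 dB


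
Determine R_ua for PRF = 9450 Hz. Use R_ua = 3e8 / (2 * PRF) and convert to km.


R_ua = 3e8 / (2 * 9450) = 15873.0 m = 15.9 km

15.9 km


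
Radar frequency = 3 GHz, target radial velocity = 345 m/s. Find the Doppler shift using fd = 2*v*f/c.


fd = 2 * 345 * 3000000000.0 / 3e8 = 6900.0 Hz

6900.0 Hz


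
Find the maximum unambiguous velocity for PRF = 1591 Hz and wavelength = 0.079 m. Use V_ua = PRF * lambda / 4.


V_ua = 1591 * 0.079 / 4 = 31.4 m/s

31.4 m/s


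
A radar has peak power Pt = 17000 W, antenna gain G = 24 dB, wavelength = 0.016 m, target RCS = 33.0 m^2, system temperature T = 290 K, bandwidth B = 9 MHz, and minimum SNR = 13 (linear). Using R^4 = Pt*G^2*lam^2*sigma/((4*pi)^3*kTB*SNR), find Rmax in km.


G_lin = 10^(24/10) = 251.188643
R^4 = 17000 * 251.188643^2 * 0.016^2 * 33.0 / ((4*pi)^3 * 1.38e-23 * 290 * 9000000.0 * 13)
R^4 = 9.75237e15 m^4
R_max = (9.75237e15)^(1/4) = 9937.5 m = 9.9 km

9.9 km


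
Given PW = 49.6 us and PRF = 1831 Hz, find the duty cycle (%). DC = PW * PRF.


DC = 49.6e-6 * 1831 * 100 = 9.08%

9.08%


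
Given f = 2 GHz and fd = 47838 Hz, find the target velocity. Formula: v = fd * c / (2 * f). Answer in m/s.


v = 47838 * 3e8 / (2 * 2000000000.0) = 3587.9 m/s

3587.9 m/s


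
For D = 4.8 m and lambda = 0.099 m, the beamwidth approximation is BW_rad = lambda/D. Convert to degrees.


BW_rad = 0.099 / 4.8 = 0.020625
BW_deg = 1.18 degrees

1.18 degrees


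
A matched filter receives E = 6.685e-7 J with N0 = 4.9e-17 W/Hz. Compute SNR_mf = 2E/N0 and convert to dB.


SNR_lin = 2 * 6.685e-7 / 4.9e-17 = 2.729e10
SNR_dB = 10*log10(2.729e10) = 104.4 dB

104.4 dB


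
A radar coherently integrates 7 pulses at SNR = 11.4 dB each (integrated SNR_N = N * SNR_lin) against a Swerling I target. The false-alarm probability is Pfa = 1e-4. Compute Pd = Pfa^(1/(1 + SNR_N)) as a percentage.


SNR_lin = 10^(11.4/10) = 13.80384
SNR_N = 7 * 13.80384 = 96.62688
1/(1 + SNR_N) = 1/97.62688 = 0.0102431
Pd = (1e-4)^0.0102431 = 0.90997
Pd = 91.0%

91.0%


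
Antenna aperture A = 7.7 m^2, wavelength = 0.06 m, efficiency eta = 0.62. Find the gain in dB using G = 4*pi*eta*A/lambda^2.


G_linear = 4*pi*0.62*7.7/0.06^2 = 16664.4
G_dB = 10*log10(16664.4) = 42.2 dB

42.2 dB


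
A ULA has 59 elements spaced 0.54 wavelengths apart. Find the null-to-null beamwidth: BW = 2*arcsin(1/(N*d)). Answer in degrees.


1/(N*d) = 1/(59*0.54) = 0.031387
BW = 2*arcsin(0.031387) = 3.6 degrees

3.6 degrees


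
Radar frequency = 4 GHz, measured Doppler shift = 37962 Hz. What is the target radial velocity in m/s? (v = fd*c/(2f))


v = 37962 * 3e8 / (2 * 4000000000.0) = 1423.6 m/s

1423.6 m/s


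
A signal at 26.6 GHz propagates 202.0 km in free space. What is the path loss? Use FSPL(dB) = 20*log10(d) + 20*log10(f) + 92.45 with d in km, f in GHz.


20*log10(202.0) = 46.11
20*log10(26.6) = 28.5
FSPL = 167.1 dB

167.1 dB


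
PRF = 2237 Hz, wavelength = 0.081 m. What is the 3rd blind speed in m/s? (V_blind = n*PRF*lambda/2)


V_blind = 3 * 2237 * 0.081 / 2 = 271.8 m/s

271.8 m/s


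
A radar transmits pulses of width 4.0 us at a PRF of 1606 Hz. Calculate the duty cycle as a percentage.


DC = 4.0e-6 * 1606 * 100 = 0.64%

0.64%


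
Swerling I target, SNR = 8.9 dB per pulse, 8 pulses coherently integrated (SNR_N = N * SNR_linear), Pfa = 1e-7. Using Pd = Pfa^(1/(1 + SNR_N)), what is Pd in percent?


SNR_lin = 10^(8.9/10) = 7.76247
SNR_N = 8 * 7.76247 = 62.09976
1/(1 + SNR_N) = 1/63.09976 = 0.0158479
Pd = (1e-7)^0.0158479 = 0.77458
Pd = 77.5%

77.5%


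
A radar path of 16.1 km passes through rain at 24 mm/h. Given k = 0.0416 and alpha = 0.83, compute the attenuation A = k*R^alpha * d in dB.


gamma = 0.0416 * 24^0.83 = 0.581659 dB/km
A = 0.581659 * 16.1 = 9.36 dB

9.36 dB


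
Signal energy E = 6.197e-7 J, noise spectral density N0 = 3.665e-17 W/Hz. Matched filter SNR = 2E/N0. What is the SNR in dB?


SNR_lin = 2 * 6.197e-7 / 3.665e-17 = 3.382e10
SNR_dB = 10*log10(3.382e10) = 105.3 dB

105.3 dB


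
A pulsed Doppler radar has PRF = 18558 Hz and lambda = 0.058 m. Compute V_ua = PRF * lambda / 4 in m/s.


V_ua = 18558 * 0.058 / 4 = 269.1 m/s

269.1 m/s


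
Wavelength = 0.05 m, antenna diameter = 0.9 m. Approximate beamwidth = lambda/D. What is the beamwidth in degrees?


BW_rad = 0.05 / 0.9 = 0.055556
BW_deg = 3.18 degrees

3.18 degrees


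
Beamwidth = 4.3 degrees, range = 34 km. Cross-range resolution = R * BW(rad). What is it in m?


BW_rad = 0.075049158
CR = 34000 * 0.075049158 = 2551.7 m

2551.7 m


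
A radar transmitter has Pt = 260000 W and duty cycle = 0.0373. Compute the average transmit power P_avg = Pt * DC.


P_avg = 260000 * 0.0373 = 9698.0 W

9698.0 W


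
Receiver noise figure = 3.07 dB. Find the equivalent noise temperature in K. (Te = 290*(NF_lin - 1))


NF_lin = 10^(3.07/10) = 2.027683
Te = 290 * (2.027683 - 1) = 298.0 K

298.0 K


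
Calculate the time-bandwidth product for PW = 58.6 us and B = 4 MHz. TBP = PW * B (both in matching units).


TBP = 58.6 * 4 = 234.4

234.4


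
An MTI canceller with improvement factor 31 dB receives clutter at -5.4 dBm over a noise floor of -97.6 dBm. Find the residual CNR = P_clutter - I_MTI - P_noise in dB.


CNR = -5.4 - 31 - (-97.6) = 61.2 dB

61.2 dB


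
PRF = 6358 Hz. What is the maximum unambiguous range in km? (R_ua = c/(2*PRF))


R_ua = 3e8 / (2 * 6358) = 23592.3 m = 23.6 km

23.6 km


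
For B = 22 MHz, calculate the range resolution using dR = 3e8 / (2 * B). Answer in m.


dR = 3e8 / (2 * 22000000.0) = 6.82 m

6.82 m


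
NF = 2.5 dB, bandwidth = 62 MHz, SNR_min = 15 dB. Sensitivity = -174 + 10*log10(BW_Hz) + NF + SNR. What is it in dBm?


10*log10(62000000.0) = 77.92
S = -174 + 77.92 + 2.5 + 15 = -78.6 dBm

-78.6 dBm


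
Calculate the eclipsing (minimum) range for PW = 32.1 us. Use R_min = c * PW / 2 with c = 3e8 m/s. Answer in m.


R_min = 3e8 * 32.1e-6 / 2 = 4815.0 m

4815.0 m


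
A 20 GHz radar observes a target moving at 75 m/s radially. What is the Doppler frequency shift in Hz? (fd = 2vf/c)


fd = 2 * 75 * 20000000000.0 / 3e8 = 10000.0 Hz

10000.0 Hz


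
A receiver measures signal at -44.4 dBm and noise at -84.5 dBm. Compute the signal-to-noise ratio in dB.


SNR = -44.4 - (-84.5) = 40.1 dB

40.1 dB


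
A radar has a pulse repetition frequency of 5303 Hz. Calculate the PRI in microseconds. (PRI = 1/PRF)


PRI = 1/5303 = 0.0001885725 s = 188.6 us

188.6 us


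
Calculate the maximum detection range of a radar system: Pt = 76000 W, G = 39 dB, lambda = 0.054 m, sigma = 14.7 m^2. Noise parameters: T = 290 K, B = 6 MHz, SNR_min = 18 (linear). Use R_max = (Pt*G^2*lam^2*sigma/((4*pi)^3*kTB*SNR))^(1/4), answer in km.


G_lin = 10^(39/10) = 7943.282347
R^4 = 76000 * 7943.282347^2 * 0.054^2 * 14.7 / ((4*pi)^3 * 1.38e-23 * 290 * 6000000.0 * 18)
R^4 = 2.39656e20 m^4
R_max = (2.39656e20)^(1/4) = 124422.0 m = 124.4 km

124.4 km


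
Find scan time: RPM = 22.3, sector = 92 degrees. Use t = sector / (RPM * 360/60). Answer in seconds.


t = 92 / (22.3 * 360) * 60 = 0.69 s

0.69 s


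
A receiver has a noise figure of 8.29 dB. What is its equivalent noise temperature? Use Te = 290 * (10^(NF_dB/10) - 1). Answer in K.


NF_lin = 10^(8.29/10) = 6.74528
Te = 290 * (6.74528 - 1) = 1666.1 K

1666.1 K


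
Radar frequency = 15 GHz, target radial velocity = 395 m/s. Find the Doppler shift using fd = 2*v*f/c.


fd = 2 * 395 * 15000000000.0 / 3e8 = 39500.0 Hz

39500.0 Hz


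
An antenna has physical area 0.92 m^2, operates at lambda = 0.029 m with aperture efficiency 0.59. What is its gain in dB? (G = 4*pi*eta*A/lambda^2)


G_linear = 4*pi*0.59*0.92/0.029^2 = 8110.61
G_dB = 10*log10(8110.61) = 39.1 dB

39.1 dB


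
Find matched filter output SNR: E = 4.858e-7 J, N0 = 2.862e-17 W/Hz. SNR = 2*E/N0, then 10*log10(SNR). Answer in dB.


SNR_lin = 2 * 4.858e-7 / 2.862e-17 = 3.395e10
SNR_dB = 10*log10(3.395e10) = 105.3 dB

105.3 dB


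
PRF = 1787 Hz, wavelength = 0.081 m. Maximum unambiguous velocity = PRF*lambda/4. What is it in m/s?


V_ua = 1787 * 0.081 / 4 = 36.2 m/s

36.2 m/s


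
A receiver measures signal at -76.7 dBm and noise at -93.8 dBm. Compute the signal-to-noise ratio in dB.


SNR = -76.7 - (-93.8) = 17.1 dB

17.1 dB


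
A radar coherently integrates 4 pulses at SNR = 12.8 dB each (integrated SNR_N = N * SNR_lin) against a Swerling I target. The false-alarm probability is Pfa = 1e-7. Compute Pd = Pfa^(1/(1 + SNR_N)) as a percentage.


SNR_lin = 10^(12.8/10) = 19.05461
SNR_N = 4 * 19.05461 = 76.21844
1/(1 + SNR_N) = 1/77.21844 = 0.0129503
Pd = (1e-7)^0.0129503 = 0.81161
Pd = 81.2%

81.2%


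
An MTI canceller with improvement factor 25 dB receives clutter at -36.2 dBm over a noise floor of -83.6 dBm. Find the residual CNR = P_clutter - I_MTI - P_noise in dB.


CNR = -36.2 - 25 - (-83.6) = 22.4 dB

22.4 dB


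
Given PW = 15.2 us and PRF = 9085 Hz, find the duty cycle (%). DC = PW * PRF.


DC = 15.2e-6 * 9085 * 100 = 13.81%

13.81%


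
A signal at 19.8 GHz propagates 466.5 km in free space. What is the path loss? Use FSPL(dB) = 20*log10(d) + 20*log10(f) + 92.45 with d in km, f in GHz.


20*log10(466.5) = 53.38
20*log10(19.8) = 25.93
FSPL = 171.8 dB

171.8 dB


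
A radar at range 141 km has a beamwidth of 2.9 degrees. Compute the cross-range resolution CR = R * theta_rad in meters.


BW_rad = 0.050614548
CR = 141000 * 0.050614548 = 7136.7 m

7136.7 m


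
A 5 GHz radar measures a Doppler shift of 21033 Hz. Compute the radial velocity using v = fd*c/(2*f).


v = 21033 * 3e8 / (2 * 5000000000.0) = 631.0 m/s

631.0 m/s


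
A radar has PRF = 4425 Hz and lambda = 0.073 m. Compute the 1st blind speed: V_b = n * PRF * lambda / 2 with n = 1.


V_blind = 1 * 4425 * 0.073 / 2 = 161.5 m/s

161.5 m/s


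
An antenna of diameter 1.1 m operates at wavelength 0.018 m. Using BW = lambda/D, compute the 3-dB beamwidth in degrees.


BW_rad = 0.018 / 1.1 = 0.016364
BW_deg = 0.94 degrees

0.94 degrees


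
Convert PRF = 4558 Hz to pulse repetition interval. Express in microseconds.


PRI = 1/4558 = 0.0002193945 s = 219.4 us

219.4 us


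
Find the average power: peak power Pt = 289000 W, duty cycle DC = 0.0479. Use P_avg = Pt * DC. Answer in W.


P_avg = 289000 * 0.0479 = 13843.1 W

13843.1 W


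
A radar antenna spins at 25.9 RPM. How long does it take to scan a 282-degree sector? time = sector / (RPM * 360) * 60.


t = 282 / (25.9 * 360) * 60 = 1.81 s

1.81 s


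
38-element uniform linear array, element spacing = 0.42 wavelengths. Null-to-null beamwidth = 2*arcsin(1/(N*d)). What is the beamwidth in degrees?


1/(N*d) = 1/(38*0.42) = 0.062657
BW = 2*arcsin(0.062657) = 7.2 degrees

7.2 degrees


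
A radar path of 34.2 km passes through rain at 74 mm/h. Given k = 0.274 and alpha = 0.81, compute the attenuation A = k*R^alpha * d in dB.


gamma = 0.274 * 74^0.81 = 8.950108 dB/km
A = 8.950108 * 34.2 = 306.09 dB

306.09 dB


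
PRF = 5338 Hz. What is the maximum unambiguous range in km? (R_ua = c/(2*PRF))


R_ua = 3e8 / (2 * 5338) = 28100.4 m = 28.1 km

28.1 km
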